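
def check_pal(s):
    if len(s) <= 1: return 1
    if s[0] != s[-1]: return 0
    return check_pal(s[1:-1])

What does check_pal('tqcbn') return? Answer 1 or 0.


check_pal('tqcbn'): s[0]='t' != s[-1]='n' -> return 0
Result: 0 (not a palindrome)

0


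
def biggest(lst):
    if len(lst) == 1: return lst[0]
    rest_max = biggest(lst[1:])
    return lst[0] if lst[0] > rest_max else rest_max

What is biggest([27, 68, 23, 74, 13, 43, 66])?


biggest([27, 68, 23, 74, 13, 43, 66]): compare 27 with biggest([68, 23, 74, 13, 43, 66])
biggest([68, 23, 74, 13, 43, 66]): compare 68 with biggest([23, 74, 13, 43, 66])
biggest([23, 74, 13, 43, 66]): compare 23 with biggest([74, 13, 43, 66])
biggest([74, 13, 43, 66]): compare 74 with biggest([13, 43, 66])
biggest([13, 43, 66]): compare 13 with biggest([43, 66])
biggest([43, 66]): compare 43 with biggest([66])
biggest([66]) = 66  (base case)
Compare 43 with 66 -> 66
Compare 13 with 66 -> 66
Compare 74 with 66 -> 74
Compare 23 with 74 -> 74
Compare 68 with 74 -> 74
Compare 27 with 74 -> 74

74


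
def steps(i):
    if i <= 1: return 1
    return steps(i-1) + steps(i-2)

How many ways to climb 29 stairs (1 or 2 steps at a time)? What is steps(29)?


Building up from base cases:
steps(0) = 1
steps(1) = 1
steps(2) = steps(1) + steps(0) = 1 + 1 = 2
steps(3) = steps(2) + steps(1) = 2 + 1 = 3
steps(4) = steps(3) + steps(2) = 3 + 2 = 5
steps(5) = steps(4) + steps(3) = 5 + 3 = 8
steps(6) = steps(5) + steps(4) = 8 + 5 = 13
steps(7) = steps(6) + steps(5) = 13 + 8 = 21
steps(8) = steps(7) + steps(6) = 21 + 13 = 34
steps(9) = steps(8) + steps(7) = 34 + 21 = 55
steps(10) = steps(9) + steps(8) = 55 + 34 = 89
steps(11) = steps(10) + steps(9) = 89 + 55 = 144
steps(12) = steps(11) + steps(10) = 144 + 89 = 233
steps(13) = steps(12) + steps(11) = 233 + 144 = 377
steps(14) = steps(13) + steps(12) = 377 + 233 = 610
steps(15) = steps(14) + steps(13) = 610 + 377 = 987
steps(16) = steps(15) + steps(14) = 987 + 610 = 1597
steps(17) = steps(16) + steps(15) = 1597 + 987 = 2584
steps(18) = steps(17) + steps(16) = 2584 + 1597 = 4181
steps(19) = steps(18) + steps(17) = 4181 + 2584 = 6765
steps(20) = steps(19) + steps(18) = 6765 + 4181 = 10946
steps(21) = steps(20) + steps(19) = 10946 + 6765 = 17711
steps(22) = steps(21) + steps(20) = 17711 + 10946 = 28657
steps(23) = steps(22) + steps(21) = 28657 + 17711 = 46368
steps(24) = steps(23) + steps(22) = 46368 + 28657 = 75025
steps(25) = steps(24) + steps(23) = 75025 + 46368 = 121393
steps(26) = steps(25) + steps(24) = 121393 + 75025 = 196418
steps(27) = steps(26) + steps(25) = 196418 + 121393 = 317811
steps(28) = steps(27) + steps(26) = 317811 + 196418 = 514229
steps(29) = steps(28) + steps(27) = 514229 + 317811 = 832040

832040


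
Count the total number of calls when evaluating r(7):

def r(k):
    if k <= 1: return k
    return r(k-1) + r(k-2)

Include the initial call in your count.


Let C(n) = total calls for r(n)
C(0) = 1, C(1) = 1
C(2) = 1 + C(1) + C(0) = 1 + 1 + 1 = 3
C(3) = 1 + C(2) + C(1) = 1 + 3 + 1 = 5
C(4) = 1 + C(3) + C(2) = 1 + 5 + 3 = 9
C(5) = 1 + C(4) + C(3) = 1 + 9 + 5 = 15
C(6) = 1 + C(5) + C(4) = 1 + 15 + 9 = 25
C(7) = 1 + C(6) + C(5) = 1 + 25 + 15 = 41

41


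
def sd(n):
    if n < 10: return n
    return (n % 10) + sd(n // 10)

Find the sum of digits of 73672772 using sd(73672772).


sd(73672772) = 2 + sd(7367277)
sd(7367277) = 7 + sd(736727)
sd(736727) = 7 + sd(73672)
sd(73672) = 2 + sd(7367)
sd(7367) = 7 + sd(736)
sd(736) = 6 + sd(73)
sd(73) = 3 + sd(7)
sd(7) = 7  (base case)
Total: 2 + 7 + 7 + 2 + 7 + 6 + 3 + 7 = 41

41


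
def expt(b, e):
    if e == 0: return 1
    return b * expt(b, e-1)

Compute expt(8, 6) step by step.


expt(8, 6)
= 8 * expt(8, 5)
= 8 * 8 * expt(8, 4)
= 8 * 8 * 8 * expt(8, 3)
= 8 * 8 * 8 * 8 * expt(8, 2)
= 8 * 8 * 8 * 8 * 8 * expt(8, 1)
= 8 * 8 * 8 * 8 * 8 * 8 * expt(8, 0)
= 8 * 8 * 8 * 8 * 8 * 8 * 1
= 262144

262144


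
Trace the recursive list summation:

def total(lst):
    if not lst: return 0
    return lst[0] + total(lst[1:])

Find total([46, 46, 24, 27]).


total([46, 46, 24, 27]) = 46 + total([46, 24, 27])
total([46, 24, 27]) = 46 + total([24, 27])
total([24, 27]) = 24 + total([27])
total([27]) = 27 + total([])
total([]) = 0  (base case)
Total: 46 + 46 + 24 + 27 + 0 = 143

143


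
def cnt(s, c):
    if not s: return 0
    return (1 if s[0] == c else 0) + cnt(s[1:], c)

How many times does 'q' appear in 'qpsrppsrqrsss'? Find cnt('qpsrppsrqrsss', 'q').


s[0]='q' == 'q' -> 1
s[0]='p' != 'q' -> 0
s[0]='s' != 'q' -> 0
s[0]='r' != 'q' -> 0
s[0]='p' != 'q' -> 0
s[0]='p' != 'q' -> 0
s[0]='s' != 'q' -> 0
s[0]='r' != 'q' -> 0
s[0]='q' == 'q' -> 1
s[0]='r' != 'q' -> 0
s[0]='s' != 'q' -> 0
s[0]='s' != 'q' -> 0
s[0]='s' != 'q' -> 0
Sum: 1 + 0 + 0 + 0 + 0 + 0 + 0 + 0 + 1 + 0 + 0 + 0 + 0 = 2

2


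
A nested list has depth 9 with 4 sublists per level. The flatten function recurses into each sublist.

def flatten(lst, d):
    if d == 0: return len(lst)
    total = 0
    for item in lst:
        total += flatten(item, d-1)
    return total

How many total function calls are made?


At depth 0 (root): 1 call
At depth 1: each of 1 parents calls flatten on 4 children = 4 calls
At depth 2: each of 4 parents calls flatten on 4 children = 16 calls
At depth 3: each of 16 parents calls flatten on 4 children = 64 calls
At depth 4: each of 64 parents calls flatten on 4 children = 256 calls
At depth 5: each of 256 parents calls flatten on 4 children = 1024 calls
At depth 6: each of 1024 parents calls flatten on 4 children = 4096 calls
At depth 7: each of 4096 parents calls flatten on 4 children = 16384 calls
At depth 8: each of 16384 parents calls flatten on 4 children = 65536 calls
At depth 9: each of 65536 parents calls flatten on 4 children = 262144 calls
Total: 1 + 4 + 16 + 64 + 256 + 1024 + 4096 + 16384 + 65536 + 262144 = 349525

349525


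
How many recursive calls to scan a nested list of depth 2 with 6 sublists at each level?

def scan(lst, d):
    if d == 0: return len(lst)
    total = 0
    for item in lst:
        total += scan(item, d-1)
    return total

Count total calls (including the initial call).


At depth 0 (root): 1 call
At depth 1: each of 1 parents calls scan on 6 children = 6 calls
At depth 2: each of 6 parents calls scan on 6 children = 36 calls
Total: 1 + 6 + 36 = 43

43


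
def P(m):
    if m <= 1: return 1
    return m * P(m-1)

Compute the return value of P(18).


P(18)
= 18 * P(17)
= 18 * 17 * P(16)
= 18 * 17 * 16 * P(15)
= 18 * 17 * 16 * 15 * P(14)
= 18 * 17 * 16 * 15 * 14 * P(13)
= 18 * 17 * 16 * 15 * 14 * 13 * P(12)
= 18 * 17 * 16 * 15 * 14 * 13 * 12 * P(11)
= 18 * 17 * 16 * 15 * 14 * 13 * 12 * 11 * P(10)
= 18 * 17 * 16 * 15 * 14 * 13 * 12 * 11 * 10 * P(9)
= 18 * 17 * 16 * 15 * 14 * 13 * 12 * 11 * 10 * 9 * P(8)
= 18 * 17 * 16 * 15 * 14 * 13 * 12 * 11 * 10 * 9 * 8 * P(7)
= 18 * 17 * 16 * 15 * 14 * 13 * 12 * 11 * 10 * 9 * 8 * 7 * P(6)
= 18 * 17 * 16 * 15 * 14 * 13 * 12 * 11 * 10 * 9 * 8 * 7 * 6 * P(5)
= 18 * 17 * 16 * 15 * 14 * 13 * 12 * 11 * 10 * 9 * 8 * 7 * 6 * 5 * P(4)
= 18 * 17 * 16 * 15 * 14 * 13 * 12 * 11 * 10 * 9 * 8 * 7 * 6 * 5 * 4 * P(3)
= 18 * 17 * 16 * 15 * 14 * 13 * 12 * 11 * 10 * 9 * 8 * 7 * 6 * 5 * 4 * 3 * P(2)
= 18 * 17 * 16 * 15 * 14 * 13 * 12 * 11 * 10 * 9 * 8 * 7 * 6 * 5 * 4 * 3 * 2 * P(1)
= 18 * 17 * 16 * 15 * 14 * 13 * 12 * 11 * 10 * 9 * 8 * 7 * 6 * 5 * 4 * 3 * 2 * 1
= 6402373705728000

6402373705728000


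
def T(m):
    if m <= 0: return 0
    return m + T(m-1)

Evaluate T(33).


T(33)
= 33 + 32 + 31 + 30 + 29 + 28 + 27 + 26 + 25 + 24 + 23 + 22 + 21 + 20 + 19 + 18 + 17 + 16 + 15 + 14 + 13 + 12 + 11 + 10 + 9 + 8 + 7 + 6 + 5 + 4 + 3 + 2 + 1 + T(0)
= 33 + 32 + 31 + 30 + 29 + 28 + 27 + 26 + 25 + 24 + 23 + 22 + 21 + 20 + 19 + 18 + 17 + 16 + 15 + 14 + 13 + 12 + 11 + 10 + 9 + 8 + 7 + 6 + 5 + 4 + 3 + 2 + 1 + 0
= 561

561


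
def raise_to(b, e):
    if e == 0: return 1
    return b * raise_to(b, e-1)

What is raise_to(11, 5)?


raise_to(11, 5)
= 11 * raise_to(11, 4)
= 11 * 11 * raise_to(11, 3)
= 11 * 11 * 11 * raise_to(11, 2)
= 11 * 11 * 11 * 11 * raise_to(11, 1)
= 11 * 11 * 11 * 11 * 11 * raise_to(11, 0)
= 11 * 11 * 11 * 11 * 11 * 1
= 161051

161051


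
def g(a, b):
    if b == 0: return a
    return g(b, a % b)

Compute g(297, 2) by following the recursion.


g(297, 2) = g(2, 1)
g(2, 1) = g(1, 0)
g(1, 0) = 1  (base case)

1


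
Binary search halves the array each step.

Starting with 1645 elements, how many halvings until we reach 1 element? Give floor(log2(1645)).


1645 / 2 = 822
822 / 2 = 411
411 / 2 = 205
205 / 2 = 102
102 / 2 = 51
51 / 2 = 25
25 / 2 = 12
12 / 2 = 6
6 / 2 = 3
3 / 2 = 1
Reached 1 after 10 halvings

10


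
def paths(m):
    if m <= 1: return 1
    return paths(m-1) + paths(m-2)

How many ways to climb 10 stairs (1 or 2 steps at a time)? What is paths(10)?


Building up from base cases:
paths(0) = 1
paths(1) = 1
paths(2) = paths(1) + paths(0) = 1 + 1 = 2
paths(3) = paths(2) + paths(1) = 2 + 1 = 3
paths(4) = paths(3) + paths(2) = 3 + 2 = 5
paths(5) = paths(4) + paths(3) = 5 + 3 = 8
paths(6) = paths(5) + paths(4) = 8 + 5 = 13
paths(7) = paths(6) + paths(5) = 13 + 8 = 21
paths(8) = paths(7) + paths(6) = 21 + 13 = 34
paths(9) = paths(8) + paths(7) = 34 + 21 = 55
paths(10) = paths(9) + paths(8) = 55 + 34 = 89

89


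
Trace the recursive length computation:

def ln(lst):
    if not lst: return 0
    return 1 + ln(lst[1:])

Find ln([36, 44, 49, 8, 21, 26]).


ln([36, 44, 49, 8, 21, 26]) = 1 + ln([44, 49, 8, 21, 26])
ln([44, 49, 8, 21, 26]) = 1 + ln([49, 8, 21, 26])
ln([49, 8, 21, 26]) = 1 + ln([8, 21, 26])
ln([8, 21, 26]) = 1 + ln([21, 26])
ln([21, 26]) = 1 + ln([26])
ln([26]) = 1 + ln([])
ln([]) = 0  (base case)
Unwinding: 1 + 1 + 1 + 1 + 1 + 1 + 0 = 6

6


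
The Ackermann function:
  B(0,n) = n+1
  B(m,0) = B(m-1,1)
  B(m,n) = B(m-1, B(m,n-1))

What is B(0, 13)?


B(0, 13) = 14
Result: B(0, 13) = 14

14


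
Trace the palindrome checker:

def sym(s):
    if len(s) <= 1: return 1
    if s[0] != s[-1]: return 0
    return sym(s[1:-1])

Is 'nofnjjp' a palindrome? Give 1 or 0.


sym('nofnjjp'): s[0]='n' != s[-1]='p' -> return 0
Result: 0 (not a palindrome)

0


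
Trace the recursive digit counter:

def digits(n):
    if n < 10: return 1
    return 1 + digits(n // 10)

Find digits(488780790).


digits(488780790) = 1 + digits(48878079)
digits(48878079) = 1 + digits(4887807)
digits(4887807) = 1 + digits(488780)
digits(488780) = 1 + digits(48878)
digits(48878) = 1 + digits(4887)
digits(4887) = 1 + digits(488)
digits(488) = 1 + digits(48)
digits(48) = 1 + digits(4)
digits(4) = 1  (base case: 4 < 10)
Unwinding: 1 + 1 + 1 + 1 + 1 + 1 + 1 + 1 + 1 = 9

9


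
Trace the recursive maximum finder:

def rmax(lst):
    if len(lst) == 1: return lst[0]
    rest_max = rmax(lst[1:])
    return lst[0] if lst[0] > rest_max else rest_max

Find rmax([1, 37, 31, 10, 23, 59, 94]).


rmax([1, 37, 31, 10, 23, 59, 94]): compare 1 with rmax([37, 31, 10, 23, 59, 94])
rmax([37, 31, 10, 23, 59, 94]): compare 37 with rmax([31, 10, 23, 59, 94])
rmax([31, 10, 23, 59, 94]): compare 31 with rmax([10, 23, 59, 94])
rmax([10, 23, 59, 94]): compare 10 with rmax([23, 59, 94])
rmax([23, 59, 94]): compare 23 with rmax([59, 94])
rmax([59, 94]): compare 59 with rmax([94])
rmax([94]) = 94  (base case)
Compare 59 with 94 -> 94
Compare 23 with 94 -> 94
Compare 10 with 94 -> 94
Compare 31 with 94 -> 94
Compare 37 with 94 -> 94
Compare 1 with 94 -> 94

94


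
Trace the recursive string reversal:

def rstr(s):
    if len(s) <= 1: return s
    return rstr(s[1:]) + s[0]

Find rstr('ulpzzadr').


rstr('ulpzzadr') = rstr('lpzzadr') + 'u'
rstr('lpzzadr') = rstr('pzzadr') + 'l'
rstr('pzzadr') = rstr('zzadr') + 'p'
rstr('zzadr') = rstr('zadr') + 'z'
rstr('zadr') = rstr('adr') + 'z'
rstr('adr') = rstr('dr') + 'a'
rstr('dr') = rstr('r') + 'd'
rstr('r') = 'r'  (base case)
Concatenating: 'r' + 'd' + 'a' + 'z' + 'z' + 'p' + 'l' + 'u' = 'rdazzplu'

rdazzplu


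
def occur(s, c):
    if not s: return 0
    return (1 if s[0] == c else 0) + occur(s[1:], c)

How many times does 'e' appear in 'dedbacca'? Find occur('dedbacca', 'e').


s[0]='d' != 'e' -> 0
s[0]='e' == 'e' -> 1
s[0]='d' != 'e' -> 0
s[0]='b' != 'e' -> 0
s[0]='a' != 'e' -> 0
s[0]='c' != 'e' -> 0
s[0]='c' != 'e' -> 0
s[0]='a' != 'e' -> 0
Sum: 0 + 1 + 0 + 0 + 0 + 0 + 0 + 0 = 1

1


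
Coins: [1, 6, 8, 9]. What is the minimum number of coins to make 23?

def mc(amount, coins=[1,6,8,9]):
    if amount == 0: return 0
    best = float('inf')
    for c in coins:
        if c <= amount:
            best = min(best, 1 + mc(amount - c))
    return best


Building up with DP:
mc(0) = 0
mc(1) = min(1+mc(0)=1+0=1) = 1
mc(2) = min(1+mc(1)=1+1=2) = 2
mc(3) = min(1+mc(2)=1+2=3) = 3
mc(4) = min(1+mc(3)=1+3=4) = 4
mc(5) = min(1+mc(4)=1+4=5) = 5
mc(6) = min(1+mc(5)=1+5=6, 1+mc(0)=1+0=1) = 1
mc(7) = min(1+mc(6)=1+1=2, 1+mc(1)=1+1=2) = 2
mc(8) = min(1+mc(7)=1+2=3, 1+mc(2)=1+2=3, 1+mc(0)=1+0=1) = 1
mc(9) = min(1+mc(8)=1+1=2, 1+mc(3)=1+3=4, 1+mc(1)=1+1=2, 1+mc(0)=1+0=1) = 1
mc(10) = min(1+mc(9)=1+1=2, 1+mc(4)=1+4=5, 1+mc(2)=1+2=3, 1+mc(1)=1+1=2) = 2
mc(11) = min(1+mc(10)=1+2=3, 1+mc(5)=1+5=6, 1+mc(3)=1+3=4, 1+mc(2)=1+2=3) = 3
mc(12) = min(1+mc(11)=1+3=4, 1+mc(6)=1+1=2, 1+mc(4)=1+4=5, 1+mc(3)=1+3=4) = 2
mc(13) = min(1+mc(12)=1+2=3, 1+mc(7)=1+2=3, 1+mc(5)=1+5=6, 1+mc(4)=1+4=5) = 3
mc(14) = min(1+mc(13)=1+3=4, 1+mc(8)=1+1=2, 1+mc(6)=1+1=2, 1+mc(5)=1+5=6) = 2
mc(15) = min(1+mc(14)=1+2=3, 1+mc(9)=1+1=2, 1+mc(7)=1+2=3, 1+mc(6)=1+1=2) = 2
mc(16) = min(1+mc(15)=1+2=3, 1+mc(10)=1+2=3, 1+mc(8)=1+1=2, 1+mc(7)=1+2=3) = 2
mc(17) = min(1+mc(16)=1+2=3, 1+mc(11)=1+3=4, 1+mc(9)=1+1=2, 1+mc(8)=1+1=2) = 2
mc(18) = min(1+mc(17)=1+2=3, 1+mc(12)=1+2=3, 1+mc(10)=1+2=3, 1+mc(9)=1+1=2) = 2
mc(19) = min(1+mc(18)=1+2=3, 1+mc(13)=1+3=4, 1+mc(11)=1+3=4, 1+mc(10)=1+2=3) = 3
mc(20) = min(1+mc(19)=1+3=4, 1+mc(14)=1+2=3, 1+mc(12)=1+2=3, 1+mc(11)=1+3=4) = 3
mc(21) = min(1+mc(20)=1+3=4, 1+mc(15)=1+2=3, 1+mc(13)=1+3=4, 1+mc(12)=1+2=3) = 3
mc(22) = min(1+mc(21)=1+3=4, 1+mc(16)=1+2=3, 1+mc(14)=1+2=3, 1+mc(13)=1+3=4) = 3
mc(23) = min(1+mc(22)=1+3=4, 1+mc(17)=1+2=3, 1+mc(15)=1+2=3, 1+mc(14)=1+2=3) = 3

3


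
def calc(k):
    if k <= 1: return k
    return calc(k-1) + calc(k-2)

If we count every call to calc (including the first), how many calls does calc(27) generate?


Let C(n) = total calls for calc(n)
C(0) = 1, C(1) = 1
C(2) = 1 + C(1) + C(0) = 1 + 1 + 1 = 3
C(3) = 1 + C(2) + C(1) = 1 + 3 + 1 = 5
C(4) = 1 + C(3) + C(2) = 1 + 5 + 3 = 9
C(5) = 1 + C(4) + C(3) = 1 + 9 + 5 = 15
C(6) = 1 + C(5) + C(4) = 1 + 15 + 9 = 25
C(7) = 1 + C(6) + C(5) = 1 + 25 + 15 = 41
C(8) = 1 + C(7) + C(6) = 1 + 41 + 25 = 67
C(9) = 1 + C(8) + C(7) = 1 + 67 + 41 = 109
C(10) = 1 + C(9) + C(8) = 1 + 109 + 67 = 177
C(11) = 1 + C(10) + C(9) = 1 + 177 + 109 = 287
C(12) = 1 + C(11) + C(10) = 1 + 287 + 177 = 465
C(13) = 1 + C(12) + C(11) = 1 + 465 + 287 = 753
C(14) = 1 + C(13) + C(12) = 1 + 753 + 465 = 1219
C(15) = 1 + C(14) + C(13) = 1 + 1219 + 753 = 1973
C(16) = 1 + C(15) + C(14) = 1 + 1973 + 1219 = 3193
C(17) = 1 + C(16) + C(15) = 1 + 3193 + 1973 = 5167
C(18) = 1 + C(17) + C(16) = 1 + 5167 + 3193 = 8361
C(19) = 1 + C(18) + C(17) = 1 + 8361 + 5167 = 13529
C(20) = 1 + C(19) + C(18) = 1 + 13529 + 8361 = 21891
C(21) = 1 + C(20) + C(19) = 1 + 21891 + 13529 = 35421
C(22) = 1 + C(21) + C(20) = 1 + 35421 + 21891 = 57313
C(23) = 1 + C(22) + C(21) = 1 + 57313 + 35421 = 92735
C(24) = 1 + C(23) + C(22) = 1 + 92735 + 57313 = 150049
C(25) = 1 + C(24) + C(23) = 1 + 150049 + 92735 = 242785
C(26) = 1 + C(25) + C(24) = 1 + 242785 + 150049 = 392835
C(27) = 1 + C(26) + C(25) = 1 + 392835 + 242785 = 635621

635621


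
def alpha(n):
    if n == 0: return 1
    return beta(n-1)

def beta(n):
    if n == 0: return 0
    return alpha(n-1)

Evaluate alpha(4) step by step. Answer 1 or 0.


alpha(4) = beta(3)
beta(3) = alpha(2)
alpha(2) = beta(1)
beta(1) = alpha(0)
alpha(0) = 1  (base case)
Result: 1

1


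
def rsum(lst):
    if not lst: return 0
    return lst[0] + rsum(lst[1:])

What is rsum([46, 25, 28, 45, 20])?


rsum([46, 25, 28, 45, 20]) = 46 + rsum([25, 28, 45, 20])
rsum([25, 28, 45, 20]) = 25 + rsum([28, 45, 20])
rsum([28, 45, 20]) = 28 + rsum([45, 20])
rsum([45, 20]) = 45 + rsum([20])
rsum([20]) = 20 + rsum([])
rsum([]) = 0  (base case)
Total: 46 + 25 + 28 + 45 + 20 + 0 = 164

164


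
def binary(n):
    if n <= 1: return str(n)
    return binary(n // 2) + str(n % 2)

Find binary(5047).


binary(5047) = binary(2523) + '1'
binary(2523) = binary(1261) + '1'
binary(1261) = binary(630) + '1'
binary(630) = binary(315) + '0'
binary(315) = binary(157) + '1'
binary(157) = binary(78) + '1'
binary(78) = binary(39) + '0'
binary(39) = binary(19) + '1'
binary(19) = binary(9) + '1'
binary(9) = binary(4) + '1'
binary(4) = binary(2) + '0'
binary(2) = binary(1) + '0'
binary(1) = '1'  (base case)
Concatenating: '1' + '0' + '0' + '1' + '1' + '1' + '0' + '1' + '1' + '0' + '1' + '1' + '1' = '1001110110111'

1001110110111


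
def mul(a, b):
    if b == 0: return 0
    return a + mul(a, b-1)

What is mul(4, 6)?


mul(4, 6) = 4 + mul(4, 5)
mul(4, 5) = 4 + mul(4, 4)
mul(4, 4) = 4 + mul(4, 3)
mul(4, 3) = 4 + mul(4, 2)
mul(4, 2) = 4 + mul(4, 1)
mul(4, 1) = 4 + mul(4, 0)
mul(4, 0) = 0  (base case)
Total: 4 + 4 + 4 + 4 + 4 + 4 + 0 = 24

24


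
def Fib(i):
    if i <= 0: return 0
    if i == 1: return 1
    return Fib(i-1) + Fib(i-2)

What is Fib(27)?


Computing Fib(27) bottom-up:
Fib(0) = 0
Fib(1) = 1
Fib(2) = Fib(1) + Fib(0) = 1 + 0 = 1
Fib(3) = Fib(2) + Fib(1) = 1 + 1 = 2
Fib(4) = Fib(3) + Fib(2) = 2 + 1 = 3
Fib(5) = Fib(4) + Fib(3) = 3 + 2 = 5
Fib(6) = Fib(5) + Fib(4) = 5 + 3 = 8
Fib(7) = Fib(6) + Fib(5) = 8 + 5 = 13
Fib(8) = Fib(7) + Fib(6) = 13 + 8 = 21
Fib(9) = Fib(8) + Fib(7) = 21 + 13 = 34
Fib(10) = Fib(9) + Fib(8) = 34 + 21 = 55
Fib(11) = Fib(10) + Fib(9) = 55 + 34 = 89
Fib(12) = Fib(11) + Fib(10) = 89 + 55 = 144
Fib(13) = Fib(12) + Fib(11) = 144 + 89 = 233
Fib(14) = Fib(13) + Fib(12) = 233 + 144 = 377
Fib(15) = Fib(14) + Fib(13) = 377 + 233 = 610
Fib(16) = Fib(15) + Fib(14) = 610 + 377 = 987
Fib(17) = Fib(16) + Fib(15) = 987 + 610 = 1597
Fib(18) = Fib(17) + Fib(16) = 1597 + 987 = 2584
Fib(19) = Fib(18) + Fib(17) = 2584 + 1597 = 4181
Fib(20) = Fib(19) + Fib(18) = 4181 + 2584 = 6765
Fib(21) = Fib(20) + Fib(19) = 6765 + 4181 = 10946
Fib(22) = Fib(21) + Fib(20) = 10946 + 6765 = 17711
Fib(23) = Fib(22) + Fib(21) = 17711 + 10946 = 28657
Fib(24) = Fib(23) + Fib(22) = 28657 + 17711 = 46368
Fib(25) = Fib(24) + Fib(23) = 46368 + 28657 = 75025
Fib(26) = Fib(25) + Fib(24) = 75025 + 46368 = 121393
Fib(27) = Fib(26) + Fib(25) = 121393 + 75025 = 196418

196418


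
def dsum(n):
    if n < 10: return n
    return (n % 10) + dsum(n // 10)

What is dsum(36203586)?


dsum(36203586) = 6 + dsum(3620358)
dsum(3620358) = 8 + dsum(362035)
dsum(362035) = 5 + dsum(36203)
dsum(36203) = 3 + dsum(3620)
dsum(3620) = 0 + dsum(362)
dsum(362) = 2 + dsum(36)
dsum(36) = 6 + dsum(3)
dsum(3) = 3  (base case)
Total: 6 + 8 + 5 + 3 + 0 + 2 + 6 + 3 = 33

33


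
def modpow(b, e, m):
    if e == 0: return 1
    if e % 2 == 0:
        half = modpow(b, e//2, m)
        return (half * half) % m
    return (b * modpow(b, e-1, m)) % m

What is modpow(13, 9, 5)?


modpow(13, 9, 5): e is odd, compute modpow(13, 8, 5)
  modpow(13, 8, 5): e is even, compute modpow(13, 4, 5)
    modpow(13, 4, 5): e is even, compute modpow(13, 2, 5)
      modpow(13, 2, 5): e is even, compute modpow(13, 1, 5)
        modpow(13, 1, 5): e is odd, compute modpow(13, 0, 5)
          modpow(13, 0, 5) = 1
        (13 * 1) % 5 = 3
      half=3, (3*3) % 5 = 4
    half=4, (4*4) % 5 = 1
  half=1, (1*1) % 5 = 1
(13 * 1) % 5 = 3

3


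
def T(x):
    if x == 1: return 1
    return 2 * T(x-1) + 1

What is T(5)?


T(5) = 2 * T(4) + 1
T(4) = 2 * T(3) + 1
T(3) = 2 * T(2) + 1
T(2) = 2 * T(1) + 1
T(1) = 1  (base case)
T(2) = 2 * 1 + 1 = 3
T(3) = 2 * 3 + 1 = 7
T(4) = 2 * 7 + 1 = 15
T(5) = 2 * 15 + 1 = 31

31


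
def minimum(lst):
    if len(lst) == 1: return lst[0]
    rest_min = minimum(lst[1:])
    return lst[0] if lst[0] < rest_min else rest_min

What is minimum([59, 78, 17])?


minimum([59, 78, 17]): compare 59 with minimum([78, 17])
minimum([78, 17]): compare 78 with minimum([17])
minimum([17]) = 17  (base case)
Compare 78 with 17 -> 17
Compare 59 with 17 -> 17

17


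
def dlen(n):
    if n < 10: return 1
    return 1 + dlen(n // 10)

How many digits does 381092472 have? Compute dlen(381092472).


dlen(381092472) = 1 + dlen(38109247)
dlen(38109247) = 1 + dlen(3810924)
dlen(3810924) = 1 + dlen(381092)
dlen(381092) = 1 + dlen(38109)
dlen(38109) = 1 + dlen(3810)
dlen(3810) = 1 + dlen(381)
dlen(381) = 1 + dlen(38)
dlen(38) = 1 + dlen(3)
dlen(3) = 1  (base case: 3 < 10)
Unwinding: 1 + 1 + 1 + 1 + 1 + 1 + 1 + 1 + 1 = 9

9


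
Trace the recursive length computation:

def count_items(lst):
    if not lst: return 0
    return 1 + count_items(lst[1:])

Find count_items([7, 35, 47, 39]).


count_items([7, 35, 47, 39]) = 1 + count_items([35, 47, 39])
count_items([35, 47, 39]) = 1 + count_items([47, 39])
count_items([47, 39]) = 1 + count_items([39])
count_items([39]) = 1 + count_items([])
count_items([]) = 0  (base case)
Unwinding: 1 + 1 + 1 + 1 + 0 = 4

4


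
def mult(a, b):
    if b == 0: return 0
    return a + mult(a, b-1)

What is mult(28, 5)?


mult(28, 5) = 28 + mult(28, 4)
mult(28, 4) = 28 + mult(28, 3)
mult(28, 3) = 28 + mult(28, 2)
mult(28, 2) = 28 + mult(28, 1)
mult(28, 1) = 28 + mult(28, 0)
mult(28, 0) = 0  (base case)
Total: 28 + 28 + 28 + 28 + 28 + 0 = 140

140


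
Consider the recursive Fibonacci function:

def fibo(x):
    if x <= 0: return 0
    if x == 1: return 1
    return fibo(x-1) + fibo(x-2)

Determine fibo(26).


Computing fibo(26) bottom-up:
fibo(0) = 0
fibo(1) = 1
fibo(2) = fibo(1) + fibo(0) = 1 + 0 = 1
fibo(3) = fibo(2) + fibo(1) = 1 + 1 = 2
fibo(4) = fibo(3) + fibo(2) = 2 + 1 = 3
fibo(5) = fibo(4) + fibo(3) = 3 + 2 = 5
fibo(6) = fibo(5) + fibo(4) = 5 + 3 = 8
fibo(7) = fibo(6) + fibo(5) = 8 + 5 = 13
fibo(8) = fibo(7) + fibo(6) = 13 + 8 = 21
fibo(9) = fibo(8) + fibo(7) = 21 + 13 = 34
fibo(10) = fibo(9) + fibo(8) = 34 + 21 = 55
fibo(11) = fibo(10) + fibo(9) = 55 + 34 = 89
fibo(12) = fibo(11) + fibo(10) = 89 + 55 = 144
fibo(13) = fibo(12) + fibo(11) = 144 + 89 = 233
fibo(14) = fibo(13) + fibo(12) = 233 + 144 = 377
fibo(15) = fibo(14) + fibo(13) = 377 + 233 = 610
fibo(16) = fibo(15) + fibo(14) = 610 + 377 = 987
fibo(17) = fibo(16) + fibo(15) = 987 + 610 = 1597
fibo(18) = fibo(17) + fibo(16) = 1597 + 987 = 2584
fibo(19) = fibo(18) + fibo(17) = 2584 + 1597 = 4181
fibo(20) = fibo(19) + fibo(18) = 4181 + 2584 = 6765
fibo(21) = fibo(20) + fibo(19) = 6765 + 4181 = 10946
fibo(22) = fibo(21) + fibo(20) = 10946 + 6765 = 17711
fibo(23) = fibo(22) + fibo(21) = 17711 + 10946 = 28657
fibo(24) = fibo(23) + fibo(22) = 28657 + 17711 = 46368
fibo(25) = fibo(24) + fibo(23) = 46368 + 28657 = 75025
fibo(26) = fibo(25) + fibo(24) = 75025 + 46368 = 121393

121393


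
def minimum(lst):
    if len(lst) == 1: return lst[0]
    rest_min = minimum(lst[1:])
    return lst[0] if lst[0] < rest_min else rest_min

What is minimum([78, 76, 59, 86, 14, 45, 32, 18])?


minimum([78, 76, 59, 86, 14, 45, 32, 18]): compare 78 with minimum([76, 59, 86, 14, 45, 32, 18])
minimum([76, 59, 86, 14, 45, 32, 18]): compare 76 with minimum([59, 86, 14, 45, 32, 18])
minimum([59, 86, 14, 45, 32, 18]): compare 59 with minimum([86, 14, 45, 32, 18])
minimum([86, 14, 45, 32, 18]): compare 86 with minimum([14, 45, 32, 18])
minimum([14, 45, 32, 18]): compare 14 with minimum([45, 32, 18])
minimum([45, 32, 18]): compare 45 with minimum([32, 18])
minimum([32, 18]): compare 32 with minimum([18])
minimum([18]) = 18  (base case)
Compare 32 with 18 -> 18
Compare 45 with 18 -> 18
Compare 14 with 18 -> 14
Compare 86 with 14 -> 14
Compare 59 with 14 -> 14
Compare 76 with 14 -> 14
Compare 78 with 14 -> 14

14


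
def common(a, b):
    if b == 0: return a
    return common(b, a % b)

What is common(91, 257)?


common(91, 257) = common(257, 91)
common(257, 91) = common(91, 75)
common(91, 75) = common(75, 16)
common(75, 16) = common(16, 11)
common(16, 11) = common(11, 5)
common(11, 5) = common(5, 1)
common(5, 1) = common(1, 0)
common(1, 0) = 1  (base case)

1


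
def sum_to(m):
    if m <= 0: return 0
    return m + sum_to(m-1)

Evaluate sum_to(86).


sum_to(86)
= 86 + 85 + 84 + 83 + 82 + 81 + 80 + 79 + 78 + 77 + 76 + 75 + 74 + 73 + 72 + 71 + 70 + 69 + 68 + 67 + 66 + 65 + 64 + 63 + 62 + 61 + 60 + 59 + 58 + 57 + 56 + 55 + 54 + 53 + 52 + 51 + 50 + 49 + 48 + 47 + 46 + 45 + 44 + 43 + 42 + 41 + 40 + 39 + 38 + 37 + 36 + 35 + 34 + 33 + 32 + 31 + 30 + 29 + 28 + 27 + 26 + 25 + 24 + 23 + 22 + 21 + 20 + 19 + 18 + 17 + 16 + 15 + 14 + 13 + 12 + 11 + 10 + 9 + 8 + 7 + 6 + 5 + 4 + 3 + 2 + 1 + sum_to(0)
= 86 + 85 + 84 + 83 + 82 + 81 + 80 + 79 + 78 + 77 + 76 + 75 + 74 + 73 + 72 + 71 + 70 + 69 + 68 + 67 + 66 + 65 + 64 + 63 + 62 + 61 + 60 + 59 + 58 + 57 + 56 + 55 + 54 + 53 + 52 + 51 + 50 + 49 + 48 + 47 + 46 + 45 + 44 + 43 + 42 + 41 + 40 + 39 + 38 + 37 + 36 + 35 + 34 + 33 + 32 + 31 + 30 + 29 + 28 + 27 + 26 + 25 + 24 + 23 + 22 + 21 + 20 + 19 + 18 + 17 + 16 + 15 + 14 + 13 + 12 + 11 + 10 + 9 + 8 + 7 + 6 + 5 + 4 + 3 + 2 + 1 + 0
= 3741

3741


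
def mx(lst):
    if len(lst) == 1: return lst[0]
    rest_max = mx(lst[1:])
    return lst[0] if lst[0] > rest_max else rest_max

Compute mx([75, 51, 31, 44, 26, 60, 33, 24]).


mx([75, 51, 31, 44, 26, 60, 33, 24]): compare 75 with mx([51, 31, 44, 26, 60, 33, 24])
mx([51, 31, 44, 26, 60, 33, 24]): compare 51 with mx([31, 44, 26, 60, 33, 24])
mx([31, 44, 26, 60, 33, 24]): compare 31 with mx([44, 26, 60, 33, 24])
mx([44, 26, 60, 33, 24]): compare 44 with mx([26, 60, 33, 24])
mx([26, 60, 33, 24]): compare 26 with mx([60, 33, 24])
mx([60, 33, 24]): compare 60 with mx([33, 24])
mx([33, 24]): compare 33 with mx([24])
mx([24]) = 24  (base case)
Compare 33 with 24 -> 33
Compare 60 with 33 -> 60
Compare 26 with 60 -> 60
Compare 44 with 60 -> 60
Compare 31 with 60 -> 60
Compare 51 with 60 -> 60
Compare 75 with 60 -> 75

75


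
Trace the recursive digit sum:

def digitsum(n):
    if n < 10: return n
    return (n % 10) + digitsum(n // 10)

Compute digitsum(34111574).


digitsum(34111574) = 4 + digitsum(3411157)
digitsum(3411157) = 7 + digitsum(341115)
digitsum(341115) = 5 + digitsum(34111)
digitsum(34111) = 1 + digitsum(3411)
digitsum(3411) = 1 + digitsum(341)
digitsum(341) = 1 + digitsum(34)
digitsum(34) = 4 + digitsum(3)
digitsum(3) = 3  (base case)
Total: 4 + 7 + 5 + 1 + 1 + 1 + 4 + 3 = 26

26


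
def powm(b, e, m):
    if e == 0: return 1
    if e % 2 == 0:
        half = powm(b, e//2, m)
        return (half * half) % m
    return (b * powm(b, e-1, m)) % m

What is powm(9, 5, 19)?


powm(9, 5, 19): e is odd, compute powm(9, 4, 19)
  powm(9, 4, 19): e is even, compute powm(9, 2, 19)
    powm(9, 2, 19): e is even, compute powm(9, 1, 19)
      powm(9, 1, 19): e is odd, compute powm(9, 0, 19)
        powm(9, 0, 19) = 1
      (9 * 1) % 19 = 9
    half=9, (9*9) % 19 = 5
  half=5, (5*5) % 19 = 6
(9 * 6) % 19 = 16

16


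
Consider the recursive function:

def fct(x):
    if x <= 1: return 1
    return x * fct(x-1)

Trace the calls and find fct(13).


fct(13)
= 13 * fct(12)
= 13 * 12 * fct(11)
= 13 * 12 * 11 * fct(10)
= 13 * 12 * 11 * 10 * fct(9)
= 13 * 12 * 11 * 10 * 9 * fct(8)
= 13 * 12 * 11 * 10 * 9 * 8 * fct(7)
= 13 * 12 * 11 * 10 * 9 * 8 * 7 * fct(6)
= 13 * 12 * 11 * 10 * 9 * 8 * 7 * 6 * fct(5)
= 13 * 12 * 11 * 10 * 9 * 8 * 7 * 6 * 5 * fct(4)
= 13 * 12 * 11 * 10 * 9 * 8 * 7 * 6 * 5 * 4 * fct(3)
= 13 * 12 * 11 * 10 * 9 * 8 * 7 * 6 * 5 * 4 * 3 * fct(2)
= 13 * 12 * 11 * 10 * 9 * 8 * 7 * 6 * 5 * 4 * 3 * 2 * fct(1)
= 13 * 12 * 11 * 10 * 9 * 8 * 7 * 6 * 5 * 4 * 3 * 2 * 1
= 6227020800

6227020800


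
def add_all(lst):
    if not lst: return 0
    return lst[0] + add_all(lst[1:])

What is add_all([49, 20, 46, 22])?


add_all([49, 20, 46, 22]) = 49 + add_all([20, 46, 22])
add_all([20, 46, 22]) = 20 + add_all([46, 22])
add_all([46, 22]) = 46 + add_all([22])
add_all([22]) = 22 + add_all([])
add_all([]) = 0  (base case)
Total: 49 + 20 + 46 + 22 + 0 = 137

137


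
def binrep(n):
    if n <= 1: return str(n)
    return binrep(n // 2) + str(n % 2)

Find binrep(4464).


binrep(4464) = binrep(2232) + '0'
binrep(2232) = binrep(1116) + '0'
binrep(1116) = binrep(558) + '0'
binrep(558) = binrep(279) + '0'
binrep(279) = binrep(139) + '1'
binrep(139) = binrep(69) + '1'
binrep(69) = binrep(34) + '1'
binrep(34) = binrep(17) + '0'
binrep(17) = binrep(8) + '1'
binrep(8) = binrep(4) + '0'
binrep(4) = binrep(2) + '0'
binrep(2) = binrep(1) + '0'
binrep(1) = '1'  (base case)
Concatenating: '1' + '0' + '0' + '0' + '1' + '0' + '1' + '1' + '1' + '0' + '0' + '0' + '0' = '1000101110000'

1000101110000


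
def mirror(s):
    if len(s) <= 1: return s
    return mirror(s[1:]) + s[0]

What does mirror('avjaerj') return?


mirror('avjaerj') = mirror('vjaerj') + 'a'
mirror('vjaerj') = mirror('jaerj') + 'v'
mirror('jaerj') = mirror('aerj') + 'j'
mirror('aerj') = mirror('erj') + 'a'
mirror('erj') = mirror('rj') + 'e'
mirror('rj') = mirror('j') + 'r'
mirror('j') = 'j'  (base case)
Concatenating: 'j' + 'r' + 'e' + 'a' + 'j' + 'v' + 'a' = 'jreajva'

jreajva


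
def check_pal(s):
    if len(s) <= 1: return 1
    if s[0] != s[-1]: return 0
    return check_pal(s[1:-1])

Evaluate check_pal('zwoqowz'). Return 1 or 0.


check_pal('zwoqowz'): s[0]='z' == s[-1]='z' -> check check_pal('woqow')
check_pal('woqow'): s[0]='w' == s[-1]='w' -> check check_pal('oqo')
check_pal('oqo'): s[0]='o' == s[-1]='o' -> check check_pal('q')
check_pal('q'): len <= 1 -> return 1  (base case)
Result: 1 (palindrome)

1


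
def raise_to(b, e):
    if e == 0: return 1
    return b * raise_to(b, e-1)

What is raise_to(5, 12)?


raise_to(5, 12)
= 5 * raise_to(5, 11)
= 5 * 5 * raise_to(5, 10)
= 5 * 5 * 5 * raise_to(5, 9)
= 5 * 5 * 5 * 5 * raise_to(5, 8)
= 5 * 5 * 5 * 5 * 5 * raise_to(5, 7)
= 5 * 5 * 5 * 5 * 5 * 5 * raise_to(5, 6)
= 5 * 5 * 5 * 5 * 5 * 5 * 5 * raise_to(5, 5)
= 5 * 5 * 5 * 5 * 5 * 5 * 5 * 5 * raise_to(5, 4)
= 5 * 5 * 5 * 5 * 5 * 5 * 5 * 5 * 5 * raise_to(5, 3)
= 5 * 5 * 5 * 5 * 5 * 5 * 5 * 5 * 5 * 5 * raise_to(5, 2)
= 5 * 5 * 5 * 5 * 5 * 5 * 5 * 5 * 5 * 5 * 5 * raise_to(5, 1)
= 5 * 5 * 5 * 5 * 5 * 5 * 5 * 5 * 5 * 5 * 5 * 5 * raise_to(5, 0)
= 5 * 5 * 5 * 5 * 5 * 5 * 5 * 5 * 5 * 5 * 5 * 5 * 1
= 244140625

244140625


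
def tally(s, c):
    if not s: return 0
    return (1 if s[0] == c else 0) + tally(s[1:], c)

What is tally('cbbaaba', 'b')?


s[0]='c' != 'b' -> 0
s[0]='b' == 'b' -> 1
s[0]='b' == 'b' -> 1
s[0]='a' != 'b' -> 0
s[0]='a' != 'b' -> 0
s[0]='b' == 'b' -> 1
s[0]='a' != 'b' -> 0
Sum: 0 + 1 + 1 + 0 + 0 + 1 + 0 = 3

3


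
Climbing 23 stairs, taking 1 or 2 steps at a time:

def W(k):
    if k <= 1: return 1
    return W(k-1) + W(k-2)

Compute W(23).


Building up from base cases:
W(0) = 1
W(1) = 1
W(2) = W(1) + W(0) = 1 + 1 = 2
W(3) = W(2) + W(1) = 2 + 1 = 3
W(4) = W(3) + W(2) = 3 + 2 = 5
W(5) = W(4) + W(3) = 5 + 3 = 8
W(6) = W(5) + W(4) = 8 + 5 = 13
W(7) = W(6) + W(5) = 13 + 8 = 21
W(8) = W(7) + W(6) = 21 + 13 = 34
W(9) = W(8) + W(7) = 34 + 21 = 55
W(10) = W(9) + W(8) = 55 + 34 = 89
W(11) = W(10) + W(9) = 89 + 55 = 144
W(12) = W(11) + W(10) = 144 + 89 = 233
W(13) = W(12) + W(11) = 233 + 144 = 377
W(14) = W(13) + W(12) = 377 + 233 = 610
W(15) = W(14) + W(13) = 610 + 377 = 987
W(16) = W(15) + W(14) = 987 + 610 = 1597
W(17) = W(16) + W(15) = 1597 + 987 = 2584
W(18) = W(17) + W(16) = 2584 + 1597 = 4181
W(19) = W(18) + W(17) = 4181 + 2584 = 6765
W(20) = W(19) + W(18) = 6765 + 4181 = 10946
W(21) = W(20) + W(19) = 10946 + 6765 = 17711
W(22) = W(21) + W(20) = 17711 + 10946 = 28657
W(23) = W(22) + W(21) = 28657 + 17711 = 46368

46368


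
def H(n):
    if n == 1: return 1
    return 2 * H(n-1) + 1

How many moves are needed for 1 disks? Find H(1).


H(1) = 1  (base case)

1


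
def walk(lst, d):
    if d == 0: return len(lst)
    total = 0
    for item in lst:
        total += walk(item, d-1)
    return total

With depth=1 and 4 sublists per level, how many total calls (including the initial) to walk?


At depth 0 (root): 1 call
At depth 1: each of 1 parents calls walk on 4 children = 4 calls
Total: 1 + 4 = 5

5


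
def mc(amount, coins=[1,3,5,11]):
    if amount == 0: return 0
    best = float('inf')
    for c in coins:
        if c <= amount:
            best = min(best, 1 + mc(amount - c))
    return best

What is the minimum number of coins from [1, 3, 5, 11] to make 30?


Building up with DP:
mc(0) = 0
mc(1) = min(1+mc(0)=1+0=1) = 1
mc(2) = min(1+mc(1)=1+1=2) = 2
mc(3) = min(1+mc(2)=1+2=3, 1+mc(0)=1+0=1) = 1
mc(4) = min(1+mc(3)=1+1=2, 1+mc(1)=1+1=2) = 2
mc(5) = min(1+mc(4)=1+2=3, 1+mc(2)=1+2=3, 1+mc(0)=1+0=1) = 1
mc(6) = min(1+mc(5)=1+1=2, 1+mc(3)=1+1=2, 1+mc(1)=1+1=2) = 2
mc(7) = min(1+mc(6)=1+2=3, 1+mc(4)=1+2=3, 1+mc(2)=1+2=3) = 3
mc(8) = min(1+mc(7)=1+3=4, 1+mc(5)=1+1=2, 1+mc(3)=1+1=2) = 2
mc(9) = min(1+mc(8)=1+2=3, 1+mc(6)=1+2=3, 1+mc(4)=1+2=3) = 3
mc(10) = min(1+mc(9)=1+3=4, 1+mc(7)=1+3=4, 1+mc(5)=1+1=2) = 2
mc(11) = min(1+mc(10)=1+2=3, 1+mc(8)=1+2=3, 1+mc(6)=1+2=3, 1+mc(0)=1+0=1) = 1
mc(12) = min(1+mc(11)=1+1=2, 1+mc(9)=1+3=4, 1+mc(7)=1+3=4, 1+mc(1)=1+1=2) = 2
mc(13) = min(1+mc(12)=1+2=3, 1+mc(10)=1+2=3, 1+mc(8)=1+2=3, 1+mc(2)=1+2=3) = 3
mc(14) = min(1+mc(13)=1+3=4, 1+mc(11)=1+1=2, 1+mc(9)=1+3=4, 1+mc(3)=1+1=2) = 2
mc(15) = min(1+mc(14)=1+2=3, 1+mc(12)=1+2=3, 1+mc(10)=1+2=3, 1+mc(4)=1+2=3) = 3
mc(16) = min(1+mc(15)=1+3=4, 1+mc(13)=1+3=4, 1+mc(11)=1+1=2, 1+mc(5)=1+1=2) = 2
mc(17) = min(1+mc(16)=1+2=3, 1+mc(14)=1+2=3, 1+mc(12)=1+2=3, 1+mc(6)=1+2=3) = 3
mc(18) = min(1+mc(17)=1+3=4, 1+mc(15)=1+3=4, 1+mc(13)=1+3=4, 1+mc(7)=1+3=4) = 4
mc(19) = min(1+mc(18)=1+4=5, 1+mc(16)=1+2=3, 1+mc(14)=1+2=3, 1+mc(8)=1+2=3) = 3
mc(20) = min(1+mc(19)=1+3=4, 1+mc(17)=1+3=4, 1+mc(15)=1+3=4, 1+mc(9)=1+3=4) = 4
mc(21) = min(1+mc(20)=1+4=5, 1+mc(18)=1+4=5, 1+mc(16)=1+2=3, 1+mc(10)=1+2=3) = 3
mc(22) = min(1+mc(21)=1+3=4, 1+mc(19)=1+3=4, 1+mc(17)=1+3=4, 1+mc(11)=1+1=2) = 2
mc(23) = min(1+mc(22)=1+2=3, 1+mc(20)=1+4=5, 1+mc(18)=1+4=5, 1+mc(12)=1+2=3) = 3
mc(24) = min(1+mc(23)=1+3=4, 1+mc(21)=1+3=4, 1+mc(19)=1+3=4, 1+mc(13)=1+3=4) = 4
mc(25) = min(1+mc(24)=1+4=5, 1+mc(22)=1+2=3, 1+mc(20)=1+4=5, 1+mc(14)=1+2=3) = 3
mc(26) = min(1+mc(25)=1+3=4, 1+mc(23)=1+3=4, 1+mc(21)=1+3=4, 1+mc(15)=1+3=4) = 4
mc(27) = min(1+mc(26)=1+4=5, 1+mc(24)=1+4=5, 1+mc(22)=1+2=3, 1+mc(16)=1+2=3) = 3
mc(28) = min(1+mc(27)=1+3=4, 1+mc(25)=1+3=4, 1+mc(23)=1+3=4, 1+mc(17)=1+3=4) = 4
mc(29) = min(1+mc(28)=1+4=5, 1+mc(26)=1+4=5, 1+mc(24)=1+4=5, 1+mc(18)=1+4=5) = 5
mc(30) = min(1+mc(29)=1+5=6, 1+mc(27)=1+3=4, 1+mc(25)=1+3=4, 1+mc(19)=1+3=4) = 4

4


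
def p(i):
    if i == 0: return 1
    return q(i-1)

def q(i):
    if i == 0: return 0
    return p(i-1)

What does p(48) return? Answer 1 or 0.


p(48) = q(47)
q(47) = p(46)
p(46) = q(45)
q(45) = p(44)
p(44) = q(43)
q(43) = p(42)
p(42) = q(41)
q(41) = p(40)
p(40) = q(39)
q(39) = p(38)
p(38) = q(37)
q(37) = p(36)
p(36) = q(35)
q(35) = p(34)
p(34) = q(33)
q(33) = p(32)
p(32) = q(31)
q(31) = p(30)
p(30) = q(29)
q(29) = p(28)
p(28) = q(27)
q(27) = p(26)
p(26) = q(25)
q(25) = p(24)
p(24) = q(23)
q(23) = p(22)
p(22) = q(21)
q(21) = p(20)
p(20) = q(19)
q(19) = p(18)
p(18) = q(17)
q(17) = p(16)
p(16) = q(15)
q(15) = p(14)
p(14) = q(13)
q(13) = p(12)
p(12) = q(11)
q(11) = p(10)
p(10) = q(9)
q(9) = p(8)
p(8) = q(7)
q(7) = p(6)
p(6) = q(5)
q(5) = p(4)
p(4) = q(3)
q(3) = p(2)
p(2) = q(1)
q(1) = p(0)
p(0) = 1  (base case)
Result: 1

1


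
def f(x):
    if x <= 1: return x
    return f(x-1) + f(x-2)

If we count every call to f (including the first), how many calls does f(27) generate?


Let C(n) = total calls for f(n)
C(0) = 1, C(1) = 1
C(2) = 1 + C(1) + C(0) = 1 + 1 + 1 = 3
C(3) = 1 + C(2) + C(1) = 1 + 3 + 1 = 5
C(4) = 1 + C(3) + C(2) = 1 + 5 + 3 = 9
C(5) = 1 + C(4) + C(3) = 1 + 9 + 5 = 15
C(6) = 1 + C(5) + C(4) = 1 + 15 + 9 = 25
C(7) = 1 + C(6) + C(5) = 1 + 25 + 15 = 41
C(8) = 1 + C(7) + C(6) = 1 + 41 + 25 = 67
C(9) = 1 + C(8) + C(7) = 1 + 67 + 41 = 109
C(10) = 1 + C(9) + C(8) = 1 + 109 + 67 = 177
C(11) = 1 + C(10) + C(9) = 1 + 177 + 109 = 287
C(12) = 1 + C(11) + C(10) = 1 + 287 + 177 = 465
C(13) = 1 + C(12) + C(11) = 1 + 465 + 287 = 753
C(14) = 1 + C(13) + C(12) = 1 + 753 + 465 = 1219
C(15) = 1 + C(14) + C(13) = 1 + 1219 + 753 = 1973
C(16) = 1 + C(15) + C(14) = 1 + 1973 + 1219 = 3193
C(17) = 1 + C(16) + C(15) = 1 + 3193 + 1973 = 5167
C(18) = 1 + C(17) + C(16) = 1 + 5167 + 3193 = 8361
C(19) = 1 + C(18) + C(17) = 1 + 8361 + 5167 = 13529
C(20) = 1 + C(19) + C(18) = 1 + 13529 + 8361 = 21891
C(21) = 1 + C(20) + C(19) = 1 + 21891 + 13529 = 35421
C(22) = 1 + C(21) + C(20) = 1 + 35421 + 21891 = 57313
C(23) = 1 + C(22) + C(21) = 1 + 57313 + 35421 = 92735
C(24) = 1 + C(23) + C(22) = 1 + 92735 + 57313 = 150049
C(25) = 1 + C(24) + C(23) = 1 + 150049 + 92735 = 242785
C(26) = 1 + C(25) + C(24) = 1 + 242785 + 150049 = 392835
C(27) = 1 + C(26) + C(25) = 1 + 392835 + 242785 = 635621

635621


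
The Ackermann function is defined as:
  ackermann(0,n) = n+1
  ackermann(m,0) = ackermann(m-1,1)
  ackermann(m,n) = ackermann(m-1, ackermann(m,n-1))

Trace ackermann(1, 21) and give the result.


ackermann(1, 21) = ackermann(0, ackermann(1, 20))
  ackermann(1, 20) = ackermann(0, ackermann(1, 19))
    ackermann(1, 19) = ackermann(0, ackermann(1, 18))
      ackermann(1, 18) = ackermann(0, ackermann(1, 17))
        ackermann(1, 17) = ackermann(0, ackermann(1, 16))
          ackermann(1, 16) = ackermann(0, ackermann(1, 15))
          ackermann(1, 15) = ackermann(0, ackermann(1, 14))
          ackermann(1, 14) = ackermann(0, ackermann(1, 13))
          ackermann(1, 13) = ackermann(0, ackermann(1, 12))
          ackermann(1, 12) = ackermann(0, ackermann(1, 11))
          ackermann(1, 11) = ackermann(0, ackermann(1, 10))
          ackermann(1, 10) = ackermann(0, ackermann(1, 9))
          ackermann(1, 9) = ackermann(0, ackermann(1, 8))
          ackermann(1, 8) = ackermann(0, ackermann(1, 7))
          ackermann(1, 7) = ackermann(0, ackermann(1, 6))
          ackermann(1, 6) = ackermann(0, ackermann(1, 5))
          ackermann(1, 5) = ackermann(0, ackermann(1, 4))
          ackermann(1, 4) = ackermann(0, ackermann(1, 3))
          ackermann(1, 3) = ackermann(0, ackermann(1, 2))
          ackermann(1, 2) = ackermann(0, ackermann(1, 1))
          ackermann(1, 1) = ackermann(0, ackermann(1, 0))
          ackermann(1, 0) = ackermann(0, 1)
          ackermann(0, 1) = 2
            = ackermann(0, 2)
          ackermann(0, 2) = 3
... (trace truncated)
Result: ackermann(1, 21) = 23

23


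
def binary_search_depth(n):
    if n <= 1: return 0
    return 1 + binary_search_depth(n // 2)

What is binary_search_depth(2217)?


2217 / 2 = 1108
1108 / 2 = 554
554 / 2 = 277
277 / 2 = 138
138 / 2 = 69
69 / 2 = 34
34 / 2 = 17
17 / 2 = 8
8 / 2 = 4
4 / 2 = 2
2 / 2 = 1
Reached 1 after 11 halvings

11


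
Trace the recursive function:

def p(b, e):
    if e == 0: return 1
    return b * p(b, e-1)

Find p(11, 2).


p(11, 2)
= 11 * p(11, 1)
= 11 * 11 * p(11, 0)
= 11 * 11 * 1
= 121

121


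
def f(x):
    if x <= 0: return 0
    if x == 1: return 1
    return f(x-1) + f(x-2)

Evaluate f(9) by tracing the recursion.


Computing f(9) bottom-up:
f(0) = 0
f(1) = 1
f(2) = f(1) + f(0) = 1 + 0 = 1
f(3) = f(2) + f(1) = 1 + 1 = 2
f(4) = f(3) + f(2) = 2 + 1 = 3
f(5) = f(4) + f(3) = 3 + 2 = 5
f(6) = f(5) + f(4) = 5 + 3 = 8
f(7) = f(6) + f(5) = 8 + 5 = 13
f(8) = f(7) + f(6) = 13 + 8 = 21
f(9) = f(8) + f(7) = 21 + 13 = 34

34


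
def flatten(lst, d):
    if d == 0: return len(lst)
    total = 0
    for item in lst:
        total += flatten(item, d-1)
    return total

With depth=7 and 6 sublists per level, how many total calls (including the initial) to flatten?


At depth 0 (root): 1 call
At depth 1: each of 1 parents calls flatten on 6 children = 6 calls
At depth 2: each of 6 parents calls flatten on 6 children = 36 calls
At depth 3: each of 36 parents calls flatten on 6 children = 216 calls
At depth 4: each of 216 parents calls flatten on 6 children = 1296 calls
At depth 5: each of 1296 parents calls flatten on 6 children = 7776 calls
At depth 6: each of 7776 parents calls flatten on 6 children = 46656 calls
At depth 7: each of 46656 parents calls flatten on 6 children = 279936 calls
Total: 1 + 6 + 36 + 216 + 1296 + 7776 + 46656 + 279936 = 335923

335923
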